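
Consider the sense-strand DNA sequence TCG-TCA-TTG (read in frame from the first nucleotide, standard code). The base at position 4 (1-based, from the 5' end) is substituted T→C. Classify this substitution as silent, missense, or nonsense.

Position 4 falls in codon 2: TCA → Ser.
After the substitution the codon is CCA → Pro.
Ser ≠ Pro, so this is a missense mutation.

missense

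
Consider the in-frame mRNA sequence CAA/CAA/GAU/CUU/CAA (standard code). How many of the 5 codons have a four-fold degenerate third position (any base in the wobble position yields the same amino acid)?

1

Codon 1 CAA (Gln): third position 2-fold.
Codon 2 CAA (Gln): third position 2-fold.
Codon 3 GAU (Asp): third position 2-fold.
Codon 4 CUU (Leu): third position 4-fold.
Codon 5 CAA (Gln): third position 2-fold.
Four-fold degenerate third positions: 1.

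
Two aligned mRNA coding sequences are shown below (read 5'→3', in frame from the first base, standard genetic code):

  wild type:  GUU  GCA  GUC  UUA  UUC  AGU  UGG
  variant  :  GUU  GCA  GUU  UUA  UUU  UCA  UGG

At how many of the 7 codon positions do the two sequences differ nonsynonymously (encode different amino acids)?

Codon 1: GUU Val / GUU Val — identical.
Codon 2: GCA Ala / GCA Ala — identical.
Codon 3: GUC Val / GUU Val — synonymous.
Codon 4: UUA Leu / UUA Leu — identical.
Codon 5: UUC Phe / UUU Phe — synonymous.
Codon 6: AGU Ser / UCA Ser — synonymous.
Codon 7: UGG Trp / UGG Trp — identical.
Nonsynonymous differences: 0.

0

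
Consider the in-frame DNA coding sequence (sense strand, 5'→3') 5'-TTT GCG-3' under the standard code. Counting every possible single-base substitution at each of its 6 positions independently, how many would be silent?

4

Codon 1 (TTT, Phe): 1 synonymous substitution.
Codon 2 (GCG, Ala): 3 synonymous substitutions.
Total: 1 + 3 = 4.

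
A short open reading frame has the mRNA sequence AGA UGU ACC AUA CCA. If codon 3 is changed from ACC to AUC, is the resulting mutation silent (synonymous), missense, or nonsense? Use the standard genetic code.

missense

Position 8 falls in codon 3: ACC → Thr.
After the substitution the codon is AUC → Ile.
Thr ≠ Ile, so this is a missense mutation.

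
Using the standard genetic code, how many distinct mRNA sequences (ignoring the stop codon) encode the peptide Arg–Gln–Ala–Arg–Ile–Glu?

1728

Arg: 6 codons.
Gln: 2 codons.
Ala: 4 codons.
Arg: 6 codons.
Ile: 3 codons.
Glu: 2 codons.
6 × 2 × 4 × 6 × 3 × 2 = 1728.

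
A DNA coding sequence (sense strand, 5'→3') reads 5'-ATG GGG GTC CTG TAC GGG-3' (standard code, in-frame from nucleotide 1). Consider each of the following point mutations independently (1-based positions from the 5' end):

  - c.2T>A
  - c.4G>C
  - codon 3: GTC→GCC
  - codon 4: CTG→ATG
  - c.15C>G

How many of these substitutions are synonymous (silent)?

0

Codon 1: ATG (Met) → AAG (Lys) — missense.
Codon 2: GGG (Gly) → CGG (Arg) — missense.
Codon 3: GTC (Val) → GCC (Ala) — missense.
Codon 4: CTG (Leu) → ATG (Met) — missense.
Codon 5: TAC (Tyr) → TAG (Stop) — nonsense.
Synonymous: 0 of 5.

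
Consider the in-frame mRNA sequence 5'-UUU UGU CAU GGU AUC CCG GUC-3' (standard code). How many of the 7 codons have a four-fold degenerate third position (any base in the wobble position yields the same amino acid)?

Codon 1 UUU (Phe): third position 2-fold.
Codon 2 UGU (Cys): third position 2-fold.
Codon 3 CAU (His): third position 2-fold.
Codon 4 GGU (Gly): third position 4-fold.
Codon 5 AUC (Ile): third position 3-fold.
Codon 6 CCG (Pro): third position 4-fold.
Codon 7 GUC (Val): third position 4-fold.
Four-fold degenerate third positions: 3.

3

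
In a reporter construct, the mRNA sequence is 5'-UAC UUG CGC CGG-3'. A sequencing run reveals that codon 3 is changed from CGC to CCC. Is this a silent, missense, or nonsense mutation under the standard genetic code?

Position 8 falls in codon 3: CGC → Arg.
After the substitution the codon is CCC → Pro.
Arg ≠ Pro, so this is a missense mutation.

missense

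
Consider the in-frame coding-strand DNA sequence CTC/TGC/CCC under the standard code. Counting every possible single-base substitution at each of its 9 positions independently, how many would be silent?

7

Codon 1 (CTC, Leu): 3 synonymous substitutions.
Codon 2 (TGC, Cys): 1 synonymous substitution.
Codon 3 (CCC, Pro): 3 synonymous substitutions.
Total: 3 + 1 + 3 = 7.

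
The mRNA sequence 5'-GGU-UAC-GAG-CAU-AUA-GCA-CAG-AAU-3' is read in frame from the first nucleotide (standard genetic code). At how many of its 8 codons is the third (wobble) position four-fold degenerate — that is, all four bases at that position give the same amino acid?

Codon 1 GGU (Gly): third position 4-fold.
Codon 2 UAC (Tyr): third position 2-fold.
Codon 3 GAG (Glu): third position 2-fold.
Codon 4 CAU (His): third position 2-fold.
Codon 5 AUA (Ile): third position 3-fold.
Codon 6 GCA (Ala): third position 4-fold.
Codon 7 CAG (Gln): third position 2-fold.
Codon 8 AAU (Asn): third position 2-fold.
Four-fold degenerate third positions: 2.

2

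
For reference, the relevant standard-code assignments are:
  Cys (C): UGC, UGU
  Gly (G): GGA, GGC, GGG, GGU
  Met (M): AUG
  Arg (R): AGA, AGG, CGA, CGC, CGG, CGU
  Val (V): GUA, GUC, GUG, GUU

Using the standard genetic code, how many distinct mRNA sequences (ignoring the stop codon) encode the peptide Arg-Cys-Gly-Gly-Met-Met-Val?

Arg: 6 codons.
Cys: 2 codons.
Gly: 4 codons.
Gly: 4 codons.
Met: 1 codon.
Met: 1 codon.
Val: 4 codons.
6 × 2 × 4 × 4 × 1 × 1 × 4 = 768.

768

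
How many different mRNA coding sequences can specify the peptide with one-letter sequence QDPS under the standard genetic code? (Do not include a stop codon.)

Gln: 2 codons.
Asp: 2 codons.
Pro: 4 codons.
Ser: 6 codons.
2 × 2 × 4 × 6 = 96.

96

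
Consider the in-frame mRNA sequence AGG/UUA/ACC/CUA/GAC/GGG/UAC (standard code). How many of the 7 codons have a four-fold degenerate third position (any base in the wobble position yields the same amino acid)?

3

Codon 1 AGG (Arg): third position 2-fold.
Codon 2 UUA (Leu): third position 2-fold.
Codon 3 ACC (Thr): third position 4-fold.
Codon 4 CUA (Leu): third position 4-fold.
Codon 5 GAC (Asp): third position 2-fold.
Codon 6 GGG (Gly): third position 4-fold.
Codon 7 UAC (Tyr): third position 2-fold.
Four-fold degenerate third positions: 3.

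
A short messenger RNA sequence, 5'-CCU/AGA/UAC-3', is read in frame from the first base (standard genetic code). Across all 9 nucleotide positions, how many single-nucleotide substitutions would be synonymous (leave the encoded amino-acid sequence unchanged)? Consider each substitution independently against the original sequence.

6

Codon 1 (CCU, Pro): 3 synonymous substitutions.
Codon 2 (AGA, Arg): 2 synonymous substitutions.
Codon 3 (UAC, Tyr): 1 synonymous substitution.
Total: 3 + 2 + 1 = 6.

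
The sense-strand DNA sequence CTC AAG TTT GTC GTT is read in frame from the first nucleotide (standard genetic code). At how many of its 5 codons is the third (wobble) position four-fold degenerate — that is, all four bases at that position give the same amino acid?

3

Codon 1 CTC (Leu): third position 4-fold.
Codon 2 AAG (Lys): third position 2-fold.
Codon 3 TTT (Phe): third position 2-fold.
Codon 4 GTC (Val): third position 4-fold.
Codon 5 GTT (Val): third position 4-fold.
Four-fold degenerate third positions: 3.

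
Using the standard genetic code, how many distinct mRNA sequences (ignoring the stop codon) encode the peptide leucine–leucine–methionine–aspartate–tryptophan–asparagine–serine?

864

Leu: 6 codons.
Leu: 6 codons.
Met: 1 codon.
Asp: 2 codons.
Trp: 1 codon.
Asn: 2 codons.
Ser: 6 codons.
6 × 6 × 1 × 2 × 1 × 2 × 6 = 864.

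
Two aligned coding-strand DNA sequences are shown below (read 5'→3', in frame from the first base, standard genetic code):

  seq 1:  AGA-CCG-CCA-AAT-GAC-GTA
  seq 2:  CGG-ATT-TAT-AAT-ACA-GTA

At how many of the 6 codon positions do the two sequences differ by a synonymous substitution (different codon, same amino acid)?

1

Codon 1: AGA Arg / CGG Arg — synonymous.
Codon 2: CCG Pro / ATT Ile — nonsynonymous.
Codon 3: CCA Pro / TAT Tyr — nonsynonymous.
Codon 4: AAT Asn / AAT Asn — identical.
Codon 5: GAC Asp / ACA Thr — nonsynonymous.
Codon 6: GTA Val / GTA Val — identical.
Synonymous differences: 1.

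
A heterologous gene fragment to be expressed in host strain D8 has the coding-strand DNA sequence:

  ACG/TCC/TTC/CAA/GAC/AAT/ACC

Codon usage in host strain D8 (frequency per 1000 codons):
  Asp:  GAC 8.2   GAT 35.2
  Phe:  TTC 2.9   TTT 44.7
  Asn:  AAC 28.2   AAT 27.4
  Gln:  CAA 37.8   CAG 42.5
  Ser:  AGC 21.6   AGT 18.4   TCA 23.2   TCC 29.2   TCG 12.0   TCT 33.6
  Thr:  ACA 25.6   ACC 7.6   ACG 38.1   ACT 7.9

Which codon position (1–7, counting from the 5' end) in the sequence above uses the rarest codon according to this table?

Codon 1 ACG (Thr): 38.1 per 1000.
Codon 2 TCC (Ser): 29.2 per 1000.
Codon 3 TTC (Phe): 2.9 per 1000.
Codon 4 CAA (Gln): 37.8 per 1000.
Codon 5 GAC (Asp): 8.2 per 1000.
Codon 6 AAT (Asn): 27.4 per 1000.
Codon 7 ACC (Thr): 7.6 per 1000.
Lowest frequency is 2.9 at codon 3.

3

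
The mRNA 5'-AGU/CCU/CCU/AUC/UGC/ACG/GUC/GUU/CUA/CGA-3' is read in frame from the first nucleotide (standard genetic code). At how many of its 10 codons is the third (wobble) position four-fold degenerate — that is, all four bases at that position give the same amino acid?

Codon 1 AGU (Ser): third position 2-fold.
Codon 2 CCU (Pro): third position 4-fold.
Codon 3 CCU (Pro): third position 4-fold.
Codon 4 AUC (Ile): third position 3-fold.
Codon 5 UGC (Cys): third position 2-fold.
Codon 6 ACG (Thr): third position 4-fold.
Codon 7 GUC (Val): third position 4-fold.
Codon 8 GUU (Val): third position 4-fold.
Codon 9 CUA (Leu): third position 4-fold.
Codon 10 CGA (Arg): third position 4-fold.
Four-fold degenerate third positions: 7.

7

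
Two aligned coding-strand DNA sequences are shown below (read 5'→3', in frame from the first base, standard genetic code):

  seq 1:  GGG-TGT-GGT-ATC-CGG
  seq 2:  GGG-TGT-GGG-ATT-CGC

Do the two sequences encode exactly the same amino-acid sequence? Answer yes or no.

yes

Codon 1: GGG Gly / GGG Gly — identical.
Codon 2: TGT Cys / TGT Cys — identical.
Codon 3: GGT Gly / GGG Gly — synonymous.
Codon 4: ATC Ile / ATT Ile — synonymous.
Codon 5: CGG Arg / CGC Arg — synonymous.
Nonsynonymous differences: 0 → same protein.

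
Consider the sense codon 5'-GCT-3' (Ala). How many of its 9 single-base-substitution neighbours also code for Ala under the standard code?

Position 1: none → 0 synonymous.
Position 2: none → 0 synonymous.
Position 3: GCC, GCA, GCG → 3 synonymous.
Total: 0 + 0 + 3 = 3.

3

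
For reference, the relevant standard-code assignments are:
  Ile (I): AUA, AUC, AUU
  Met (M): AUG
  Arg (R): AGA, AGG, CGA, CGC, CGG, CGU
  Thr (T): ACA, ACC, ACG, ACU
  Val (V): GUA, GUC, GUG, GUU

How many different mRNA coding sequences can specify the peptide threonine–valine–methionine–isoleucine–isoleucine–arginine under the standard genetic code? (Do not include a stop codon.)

864

Thr: 4 codons.
Val: 4 codons.
Met: 1 codon.
Ile: 3 codons.
Ile: 3 codons.
Arg: 6 codons.
4 × 4 × 1 × 3 × 3 × 6 = 864.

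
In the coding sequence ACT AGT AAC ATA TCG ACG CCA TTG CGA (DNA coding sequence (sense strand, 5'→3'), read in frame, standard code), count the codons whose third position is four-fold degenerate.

Codon 1 ACT (Thr): third position 4-fold.
Codon 2 AGT (Ser): third position 2-fold.
Codon 3 AAC (Asn): third position 2-fold.
Codon 4 ATA (Ile): third position 3-fold.
Codon 5 TCG (Ser): third position 4-fold.
Codon 6 ACG (Thr): third position 4-fold.
Codon 7 CCA (Pro): third position 4-fold.
Codon 8 TTG (Leu): third position 2-fold.
Codon 9 CGA (Arg): third position 4-fold.
Four-fold degenerate third positions: 5.

5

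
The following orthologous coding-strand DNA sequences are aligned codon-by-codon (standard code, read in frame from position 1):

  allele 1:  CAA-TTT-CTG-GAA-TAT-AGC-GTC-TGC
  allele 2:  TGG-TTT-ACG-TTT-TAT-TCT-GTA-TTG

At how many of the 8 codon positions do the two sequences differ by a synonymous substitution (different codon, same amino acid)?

2

Codon 1: CAA Gln / TGG Trp — nonsynonymous.
Codon 2: TTT Phe / TTT Phe — identical.
Codon 3: CTG Leu / ACG Thr — nonsynonymous.
Codon 4: GAA Glu / TTT Phe — nonsynonymous.
Codon 5: TAT Tyr / TAT Tyr — identical.
Codon 6: AGC Ser / TCT Ser — synonymous.
Codon 7: GTC Val / GTA Val — synonymous.
Codon 8: TGC Cys / TTG Leu — nonsynonymous.
Synonymous differences: 2.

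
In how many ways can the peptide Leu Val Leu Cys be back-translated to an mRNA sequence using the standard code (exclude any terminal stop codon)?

288

Leu: 6 codons.
Val: 4 codons.
Leu: 6 codons.
Cys: 2 codons.
6 × 4 × 6 × 2 = 288.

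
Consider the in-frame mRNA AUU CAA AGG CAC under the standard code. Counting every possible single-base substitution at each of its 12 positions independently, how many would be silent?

6

Codon 1 (AUU, Ile): 2 synonymous substitutions.
Codon 2 (CAA, Gln): 1 synonymous substitution.
Codon 3 (AGG, Arg): 2 synonymous substitutions.
Codon 4 (CAC, His): 1 synonymous substitution.
Total: 2 + 1 + 2 + 1 = 6.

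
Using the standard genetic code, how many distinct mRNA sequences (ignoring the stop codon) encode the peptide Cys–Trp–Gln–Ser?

24

Cys: 2 codons.
Trp: 1 codon.
Gln: 2 codons.
Ser: 6 codons.
2 × 1 × 2 × 6 = 24.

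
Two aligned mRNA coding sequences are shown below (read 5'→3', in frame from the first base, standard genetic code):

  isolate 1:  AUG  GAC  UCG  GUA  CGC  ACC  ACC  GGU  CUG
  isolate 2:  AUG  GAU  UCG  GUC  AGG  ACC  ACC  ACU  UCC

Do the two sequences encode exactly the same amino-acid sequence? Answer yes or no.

Codon 1: AUG Met / AUG Met — identical.
Codon 2: GAC Asp / GAU Asp — synonymous.
Codon 3: UCG Ser / UCG Ser — identical.
Codon 4: GUA Val / GUC Val — synonymous.
Codon 5: CGC Arg / AGG Arg — synonymous.
Codon 6: ACC Thr / ACC Thr — identical.
Codon 7: ACC Thr / ACC Thr — identical.
Codon 8: GGU Gly / ACU Thr — nonsynonymous.
Codon 9: CUG Leu / UCC Ser — nonsynonymous.
Nonsynonymous differences: 2 → different protein.

no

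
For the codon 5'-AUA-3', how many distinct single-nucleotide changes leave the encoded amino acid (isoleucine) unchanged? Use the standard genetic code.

Position 1: none → 0 synonymous.
Position 2: none → 0 synonymous.
Position 3: AUU, AUC → 2 synonymous.
Total: 0 + 0 + 2 = 2.

2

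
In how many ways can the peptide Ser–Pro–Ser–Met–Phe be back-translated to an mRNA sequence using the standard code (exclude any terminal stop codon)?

288

Ser: 6 codons.
Pro: 4 codons.
Ser: 6 codons.
Met: 1 codon.
Phe: 2 codons.
6 × 4 × 6 × 1 × 2 = 288.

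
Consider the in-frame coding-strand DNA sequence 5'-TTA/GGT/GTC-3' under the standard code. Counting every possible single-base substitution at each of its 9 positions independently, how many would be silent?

Codon 1 (TTA, Leu): 2 synonymous substitutions.
Codon 2 (GGT, Gly): 3 synonymous substitutions.
Codon 3 (GTC, Val): 3 synonymous substitutions.
Total: 2 + 3 + 3 = 8.

8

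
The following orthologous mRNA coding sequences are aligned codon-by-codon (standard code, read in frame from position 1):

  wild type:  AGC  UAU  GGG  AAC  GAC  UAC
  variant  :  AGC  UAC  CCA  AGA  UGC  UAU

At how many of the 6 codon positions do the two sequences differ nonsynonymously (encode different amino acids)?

3

Codon 1: AGC Ser / AGC Ser — identical.
Codon 2: UAU Tyr / UAC Tyr — synonymous.
Codon 3: GGG Gly / CCA Pro — nonsynonymous.
Codon 4: AAC Asn / AGA Arg — nonsynonymous.
Codon 5: GAC Asp / UGC Cys — nonsynonymous.
Codon 6: UAC Tyr / UAU Tyr — synonymous.
Nonsynonymous differences: 3.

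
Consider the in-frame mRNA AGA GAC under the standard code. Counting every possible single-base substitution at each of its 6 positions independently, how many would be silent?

3

Codon 1 (AGA, Arg): 2 synonymous substitutions.
Codon 2 (GAC, Asp): 1 synonymous substitution.
Total: 2 + 1 = 3.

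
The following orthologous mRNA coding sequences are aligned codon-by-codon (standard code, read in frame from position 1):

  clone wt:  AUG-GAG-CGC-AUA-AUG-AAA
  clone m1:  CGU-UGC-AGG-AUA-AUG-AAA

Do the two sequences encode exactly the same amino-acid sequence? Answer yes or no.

Codon 1: AUG Met / CGU Arg — nonsynonymous.
Codon 2: GAG Glu / UGC Cys — nonsynonymous.
Codon 3: CGC Arg / AGG Arg — synonymous.
Codon 4: AUA Ile / AUA Ile — identical.
Codon 5: AUG Met / AUG Met — identical.
Codon 6: AAA Lys / AAA Lys — identical.
Nonsynonymous differences: 2 → different protein.

no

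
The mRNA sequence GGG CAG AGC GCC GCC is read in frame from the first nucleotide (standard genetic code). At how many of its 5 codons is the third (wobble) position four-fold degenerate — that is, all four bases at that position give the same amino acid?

Codon 1 GGG (Gly): third position 4-fold.
Codon 2 CAG (Gln): third position 2-fold.
Codon 3 AGC (Ser): third position 2-fold.
Codon 4 GCC (Ala): third position 4-fold.
Codon 5 GCC (Ala): third position 4-fold.
Four-fold degenerate third positions: 3.

3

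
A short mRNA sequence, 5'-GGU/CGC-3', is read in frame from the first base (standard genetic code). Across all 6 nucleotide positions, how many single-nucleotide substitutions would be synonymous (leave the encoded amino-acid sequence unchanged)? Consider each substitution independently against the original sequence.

Codon 1 (GGU, Gly): 3 synonymous substitutions.
Codon 2 (CGC, Arg): 3 synonymous substitutions.
Total: 3 + 3 = 6.

6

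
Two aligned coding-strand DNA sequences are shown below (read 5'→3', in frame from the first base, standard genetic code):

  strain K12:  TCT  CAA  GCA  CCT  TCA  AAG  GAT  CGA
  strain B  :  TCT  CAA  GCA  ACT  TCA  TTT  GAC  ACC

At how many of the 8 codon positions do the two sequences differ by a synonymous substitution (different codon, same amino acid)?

Codon 1: TCT Ser / TCT Ser — identical.
Codon 2: CAA Gln / CAA Gln — identical.
Codon 3: GCA Ala / GCA Ala — identical.
Codon 4: CCT Pro / ACT Thr — nonsynonymous.
Codon 5: TCA Ser / TCA Ser — identical.
Codon 6: AAG Lys / TTT Phe — nonsynonymous.
Codon 7: GAT Asp / GAC Asp — synonymous.
Codon 8: CGA Arg / ACC Thr — nonsynonymous.
Synonymous differences: 1.

1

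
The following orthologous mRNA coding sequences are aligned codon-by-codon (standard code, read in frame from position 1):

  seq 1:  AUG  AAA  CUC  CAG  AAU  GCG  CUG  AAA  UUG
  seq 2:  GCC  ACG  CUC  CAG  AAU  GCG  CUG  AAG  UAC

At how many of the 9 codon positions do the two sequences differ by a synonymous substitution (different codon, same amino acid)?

1

Codon 1: AUG Met / GCC Ala — nonsynonymous.
Codon 2: AAA Lys / ACG Thr — nonsynonymous.
Codon 3: CUC Leu / CUC Leu — identical.
Codon 4: CAG Gln / CAG Gln — identical.
Codon 5: AAU Asn / AAU Asn — identical.
Codon 6: GCG Ala / GCG Ala — identical.
Codon 7: CUG Leu / CUG Leu — identical.
Codon 8: AAA Lys / AAG Lys — synonymous.
Codon 9: UUG Leu / UAC Tyr — nonsynonymous.
Synonymous differences: 1.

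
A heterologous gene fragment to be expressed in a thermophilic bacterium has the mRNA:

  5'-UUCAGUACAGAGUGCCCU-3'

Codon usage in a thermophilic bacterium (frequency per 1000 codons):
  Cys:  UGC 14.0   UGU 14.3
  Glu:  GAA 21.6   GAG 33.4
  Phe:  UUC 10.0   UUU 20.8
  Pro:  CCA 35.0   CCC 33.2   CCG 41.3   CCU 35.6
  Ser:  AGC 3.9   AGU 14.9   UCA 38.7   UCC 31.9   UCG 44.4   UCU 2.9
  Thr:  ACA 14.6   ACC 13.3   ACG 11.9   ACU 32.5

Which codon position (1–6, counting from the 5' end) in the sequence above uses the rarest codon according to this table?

1

Codon 1 UUC (Phe): 10.0 per 1000.
Codon 2 AGU (Ser): 14.9 per 1000.
Codon 3 ACA (Thr): 14.6 per 1000.
Codon 4 GAG (Glu): 33.4 per 1000.
Codon 5 UGC (Cys): 14.0 per 1000.
Codon 6 CCU (Pro): 35.6 per 1000.
Lowest frequency is 10.0 at codon 1.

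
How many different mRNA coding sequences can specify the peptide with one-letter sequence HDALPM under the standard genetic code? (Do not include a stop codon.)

384

His: 2 codons.
Asp: 2 codons.
Ala: 4 codons.
Leu: 6 codons.
Pro: 4 codons.
Met: 1 codon.
2 × 2 × 4 × 6 × 4 × 1 = 384.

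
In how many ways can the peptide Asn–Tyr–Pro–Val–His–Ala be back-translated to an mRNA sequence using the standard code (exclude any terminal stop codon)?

Asn: 2 codons.
Tyr: 2 codons.
Pro: 4 codons.
Val: 4 codons.
His: 2 codons.
Ala: 4 codons.
2 × 2 × 4 × 4 × 2 × 4 = 512.

512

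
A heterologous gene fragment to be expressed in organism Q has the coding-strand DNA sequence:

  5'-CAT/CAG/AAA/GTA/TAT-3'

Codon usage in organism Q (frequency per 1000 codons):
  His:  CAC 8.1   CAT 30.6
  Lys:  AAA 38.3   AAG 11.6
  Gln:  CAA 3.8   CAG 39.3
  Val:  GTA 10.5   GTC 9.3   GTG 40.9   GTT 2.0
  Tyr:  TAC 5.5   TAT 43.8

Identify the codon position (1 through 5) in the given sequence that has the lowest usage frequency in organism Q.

Codon 1 CAT (His): 30.6 per 1000.
Codon 2 CAG (Gln): 39.3 per 1000.
Codon 3 AAA (Lys): 38.3 per 1000.
Codon 4 GTA (Val): 10.5 per 1000.
Codon 5 TAT (Tyr): 43.8 per 1000.
Lowest frequency is 10.5 at codon 4.

4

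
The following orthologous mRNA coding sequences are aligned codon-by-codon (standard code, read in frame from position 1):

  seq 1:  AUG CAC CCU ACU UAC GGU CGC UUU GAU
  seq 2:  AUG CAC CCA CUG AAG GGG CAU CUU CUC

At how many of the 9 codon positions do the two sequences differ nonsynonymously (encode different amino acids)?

Codon 1: AUG Met / AUG Met — identical.
Codon 2: CAC His / CAC His — identical.
Codon 3: CCU Pro / CCA Pro — synonymous.
Codon 4: ACU Thr / CUG Leu — nonsynonymous.
Codon 5: UAC Tyr / AAG Lys — nonsynonymous.
Codon 6: GGU Gly / GGG Gly — synonymous.
Codon 7: CGC Arg / CAU His — nonsynonymous.
Codon 8: UUU Phe / CUU Leu — nonsynonymous.
Codon 9: GAU Asp / CUC Leu — nonsynonymous.
Nonsynonymous differences: 5.

5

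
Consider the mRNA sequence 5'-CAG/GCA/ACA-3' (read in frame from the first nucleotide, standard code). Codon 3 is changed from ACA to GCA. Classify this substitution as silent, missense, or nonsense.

missense

Position 7 falls in codon 3: ACA → Thr.
After the substitution the codon is GCA → Ala.
Thr ≠ Ala, so this is a missense mutation.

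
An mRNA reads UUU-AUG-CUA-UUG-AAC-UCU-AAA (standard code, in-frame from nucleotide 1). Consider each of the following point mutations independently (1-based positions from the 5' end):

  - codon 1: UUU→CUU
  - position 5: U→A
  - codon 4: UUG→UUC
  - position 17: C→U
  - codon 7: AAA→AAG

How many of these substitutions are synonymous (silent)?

1

Codon 1: UUU (Phe) → CUU (Leu) — missense.
Codon 2: AUG (Met) → AAG (Lys) — missense.
Codon 4: UUG (Leu) → UUC (Phe) — missense.
Codon 6: UCU (Ser) → UUU (Phe) — missense.
Codon 7: AAA (Lys) → AAG (Lys) — synonymous.
Synonymous: 1 of 5.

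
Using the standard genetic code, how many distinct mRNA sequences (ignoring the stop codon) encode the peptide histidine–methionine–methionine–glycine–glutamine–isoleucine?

48

His: 2 codons.
Met: 1 codon.
Met: 1 codon.
Gly: 4 codons.
Gln: 2 codons.
Ile: 3 codons.
2 × 1 × 1 × 4 × 2 × 3 = 48.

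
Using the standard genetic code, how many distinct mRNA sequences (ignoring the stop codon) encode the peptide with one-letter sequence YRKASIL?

10368

Tyr: 2 codons.
Arg: 6 codons.
Lys: 2 codons.
Ala: 4 codons.
Ser: 6 codons.
Ile: 3 codons.
Leu: 6 codons.
2 × 6 × 2 × 4 × 6 × 3 × 6 = 10368.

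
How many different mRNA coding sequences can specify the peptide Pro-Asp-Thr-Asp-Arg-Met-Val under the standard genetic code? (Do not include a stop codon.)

1536

Pro: 4 codons.
Asp: 2 codons.
Thr: 4 codons.
Asp: 2 codons.
Arg: 6 codons.
Met: 1 codon.
Val: 4 codons.
4 × 2 × 4 × 2 × 6 × 1 × 4 = 1536.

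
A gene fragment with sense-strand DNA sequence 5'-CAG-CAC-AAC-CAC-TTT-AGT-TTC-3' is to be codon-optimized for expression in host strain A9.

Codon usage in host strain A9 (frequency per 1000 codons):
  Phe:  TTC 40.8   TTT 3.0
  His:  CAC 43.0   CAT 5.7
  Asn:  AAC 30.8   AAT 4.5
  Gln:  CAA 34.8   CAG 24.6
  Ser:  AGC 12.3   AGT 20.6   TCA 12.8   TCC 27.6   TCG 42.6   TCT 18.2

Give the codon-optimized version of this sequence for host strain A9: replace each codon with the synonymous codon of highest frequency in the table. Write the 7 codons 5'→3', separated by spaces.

Codon 1 (Gln): best is CAA at 34.8.
Codon 2 (His): best is CAC at 43.0.
Codon 3 (Asn): best is AAC at 30.8.
Codon 4 (His): best is CAC at 43.0.
Codon 5 (Phe): best is TTC at 40.8.
Codon 6 (Ser): best is TCG at 42.6.
Codon 7 (Phe): best is TTC at 40.8.

CAA CAC AAC CAC TTC TCG TTC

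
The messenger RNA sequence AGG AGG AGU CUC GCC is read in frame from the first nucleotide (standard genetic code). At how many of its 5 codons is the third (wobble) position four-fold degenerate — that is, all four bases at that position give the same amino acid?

Codon 1 AGG (Arg): third position 2-fold.
Codon 2 AGG (Arg): third position 2-fold.
Codon 3 AGU (Ser): third position 2-fold.
Codon 4 CUC (Leu): third position 4-fold.
Codon 5 GCC (Ala): third position 4-fold.
Four-fold degenerate third positions: 2.

2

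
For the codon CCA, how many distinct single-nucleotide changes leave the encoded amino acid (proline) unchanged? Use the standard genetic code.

Position 1: none → 0 synonymous.
Position 2: none → 0 synonymous.
Position 3: CCU, CCC, CCG → 3 synonymous.
Total: 0 + 0 + 3 = 3.

3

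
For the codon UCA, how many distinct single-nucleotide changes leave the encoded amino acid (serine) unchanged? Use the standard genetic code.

3

Position 1: none → 0 synonymous.
Position 2: none → 0 synonymous.
Position 3: UCU, UCC, UCG → 3 synonymous.
Total: 0 + 0 + 3 = 3.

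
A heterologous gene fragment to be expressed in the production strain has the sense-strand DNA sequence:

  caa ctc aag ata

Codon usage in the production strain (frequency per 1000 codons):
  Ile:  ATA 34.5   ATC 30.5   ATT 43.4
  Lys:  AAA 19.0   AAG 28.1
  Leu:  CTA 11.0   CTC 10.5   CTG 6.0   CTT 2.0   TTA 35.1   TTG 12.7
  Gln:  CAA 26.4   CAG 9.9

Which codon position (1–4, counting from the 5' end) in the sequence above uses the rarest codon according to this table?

2

Codon 1 CAA (Gln): 26.4 per 1000.
Codon 2 CTC (Leu): 10.5 per 1000.
Codon 3 AAG (Lys): 28.1 per 1000.
Codon 4 ATA (Ile): 34.5 per 1000.
Lowest frequency is 10.5 at codon 2.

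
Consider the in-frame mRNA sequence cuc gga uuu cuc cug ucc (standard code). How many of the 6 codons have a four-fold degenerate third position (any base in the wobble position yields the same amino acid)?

5

Codon 1 CUC (Leu): third position 4-fold.
Codon 2 GGA (Gly): third position 4-fold.
Codon 3 UUU (Phe): third position 2-fold.
Codon 4 CUC (Leu): third position 4-fold.
Codon 5 CUG (Leu): third position 4-fold.
Codon 6 UCC (Ser): third position 4-fold.
Four-fold degenerate third positions: 5.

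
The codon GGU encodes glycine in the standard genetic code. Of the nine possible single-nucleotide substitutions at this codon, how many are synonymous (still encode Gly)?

Position 1: none → 0 synonymous.
Position 2: none → 0 synonymous.
Position 3: GGC, GGA, GGG → 3 synonymous.
Total: 0 + 0 + 3 = 3.

3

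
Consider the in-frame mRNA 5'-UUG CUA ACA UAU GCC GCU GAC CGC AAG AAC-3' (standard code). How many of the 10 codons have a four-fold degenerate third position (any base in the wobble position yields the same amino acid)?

Codon 1 UUG (Leu): third position 2-fold.
Codon 2 CUA (Leu): third position 4-fold.
Codon 3 ACA (Thr): third position 4-fold.
Codon 4 UAU (Tyr): third position 2-fold.
Codon 5 GCC (Ala): third position 4-fold.
Codon 6 GCU (Ala): third position 4-fold.
Codon 7 GAC (Asp): third position 2-fold.
Codon 8 CGC (Arg): third position 4-fold.
Codon 9 AAG (Lys): third position 2-fold.
Codon 10 AAC (Asn): third position 2-fold.
Four-fold degenerate third positions: 5.

5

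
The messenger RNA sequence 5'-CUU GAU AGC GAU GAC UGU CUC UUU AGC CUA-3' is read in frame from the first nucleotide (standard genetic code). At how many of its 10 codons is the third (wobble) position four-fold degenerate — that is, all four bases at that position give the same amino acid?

3

Codon 1 CUU (Leu): third position 4-fold.
Codon 2 GAU (Asp): third position 2-fold.
Codon 3 AGC (Ser): third position 2-fold.
Codon 4 GAU (Asp): third position 2-fold.
Codon 5 GAC (Asp): third position 2-fold.
Codon 6 UGU (Cys): third position 2-fold.
Codon 7 CUC (Leu): third position 4-fold.
Codon 8 UUU (Phe): third position 2-fold.
Codon 9 AGC (Ser): third position 2-fold.
Codon 10 CUA (Leu): third position 4-fold.
Four-fold degenerate third positions: 3.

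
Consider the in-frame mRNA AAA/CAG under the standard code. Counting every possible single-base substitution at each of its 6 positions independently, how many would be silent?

Codon 1 (AAA, Lys): 1 synonymous substitution.
Codon 2 (CAG, Gln): 1 synonymous substitution.
Total: 1 + 1 = 2.

2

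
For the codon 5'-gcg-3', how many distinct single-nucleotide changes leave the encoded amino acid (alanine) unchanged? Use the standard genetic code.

3

Position 1: none → 0 synonymous.
Position 2: none → 0 synonymous.
Position 3: GCU, GCC, GCA → 3 synonymous.
Total: 0 + 0 + 3 = 3.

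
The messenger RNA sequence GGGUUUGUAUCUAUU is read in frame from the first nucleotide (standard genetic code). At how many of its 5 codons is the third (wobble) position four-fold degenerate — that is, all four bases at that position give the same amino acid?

3

Codon 1 GGG (Gly): third position 4-fold.
Codon 2 UUU (Phe): third position 2-fold.
Codon 3 GUA (Val): third position 4-fold.
Codon 4 UCU (Ser): third position 4-fold.
Codon 5 AUU (Ile): third position 3-fold.
Four-fold degenerate third positions: 3.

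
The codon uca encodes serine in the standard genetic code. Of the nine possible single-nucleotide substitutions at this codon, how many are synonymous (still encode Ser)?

Position 1: none → 0 synonymous.
Position 2: none → 0 synonymous.
Position 3: UCU, UCC, UCG → 3 synonymous.
Total: 0 + 0 + 3 = 3.

3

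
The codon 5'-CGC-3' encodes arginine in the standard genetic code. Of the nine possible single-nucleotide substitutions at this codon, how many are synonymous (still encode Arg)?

Position 1: none → 0 synonymous.
Position 2: none → 0 synonymous.
Position 3: CGU, CGA, CGG → 3 synonymous.
Total: 0 + 0 + 3 = 3.

3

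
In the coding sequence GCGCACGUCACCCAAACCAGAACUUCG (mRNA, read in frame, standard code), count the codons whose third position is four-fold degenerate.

Codon 1 GCG (Ala): third position 4-fold.
Codon 2 CAC (His): third position 2-fold.
Codon 3 GUC (Val): third position 4-fold.
Codon 4 ACC (Thr): third position 4-fold.
Codon 5 CAA (Gln): third position 2-fold.
Codon 6 ACC (Thr): third position 4-fold.
Codon 7 AGA (Arg): third position 2-fold.
Codon 8 ACU (Thr): third position 4-fold.
Codon 9 UCG (Ser): third position 4-fold.
Four-fold degenerate third positions: 6.

6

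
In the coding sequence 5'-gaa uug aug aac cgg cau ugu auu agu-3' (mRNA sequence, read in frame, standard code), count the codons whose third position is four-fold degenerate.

1

Codon 1 GAA (Glu): third position 2-fold.
Codon 2 UUG (Leu): third position 2-fold.
Codon 3 AUG (Met): third position 1-fold.
Codon 4 AAC (Asn): third position 2-fold.
Codon 5 CGG (Arg): third position 4-fold.
Codon 6 CAU (His): third position 2-fold.
Codon 7 UGU (Cys): third position 2-fold.
Codon 8 AUU (Ile): third position 3-fold.
Codon 9 AGU (Ser): third position 2-fold.
Four-fold degenerate third positions: 1.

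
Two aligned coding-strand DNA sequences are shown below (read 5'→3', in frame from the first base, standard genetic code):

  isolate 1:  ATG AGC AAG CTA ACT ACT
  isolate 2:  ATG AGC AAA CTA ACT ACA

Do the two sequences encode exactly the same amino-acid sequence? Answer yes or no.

Codon 1: ATG Met / ATG Met — identical.
Codon 2: AGC Ser / AGC Ser — identical.
Codon 3: AAG Lys / AAA Lys — synonymous.
Codon 4: CTA Leu / CTA Leu — identical.
Codon 5: ACT Thr / ACT Thr — identical.
Codon 6: ACT Thr / ACA Thr — synonymous.
Nonsynonymous differences: 0 → same protein.

yes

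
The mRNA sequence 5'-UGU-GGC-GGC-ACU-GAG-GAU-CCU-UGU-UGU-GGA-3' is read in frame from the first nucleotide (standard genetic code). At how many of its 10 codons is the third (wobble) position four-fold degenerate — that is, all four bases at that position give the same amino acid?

5

Codon 1 UGU (Cys): third position 2-fold.
Codon 2 GGC (Gly): third position 4-fold.
Codon 3 GGC (Gly): third position 4-fold.
Codon 4 ACU (Thr): third position 4-fold.
Codon 5 GAG (Glu): third position 2-fold.
Codon 6 GAU (Asp): third position 2-fold.
Codon 7 CCU (Pro): third position 4-fold.
Codon 8 UGU (Cys): third position 2-fold.
Codon 9 UGU (Cys): third position 2-fold.
Codon 10 GGA (Gly): third position 4-fold.
Four-fold degenerate third positions: 5.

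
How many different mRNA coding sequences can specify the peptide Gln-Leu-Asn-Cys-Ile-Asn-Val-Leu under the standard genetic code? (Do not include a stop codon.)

Gln: 2 codons.
Leu: 6 codons.
Asn: 2 codons.
Cys: 2 codons.
Ile: 3 codons.
Asn: 2 codons.
Val: 4 codons.
Leu: 6 codons.
2 × 6 × 2 × 2 × 3 × 2 × 4 × 6 = 6912.

6912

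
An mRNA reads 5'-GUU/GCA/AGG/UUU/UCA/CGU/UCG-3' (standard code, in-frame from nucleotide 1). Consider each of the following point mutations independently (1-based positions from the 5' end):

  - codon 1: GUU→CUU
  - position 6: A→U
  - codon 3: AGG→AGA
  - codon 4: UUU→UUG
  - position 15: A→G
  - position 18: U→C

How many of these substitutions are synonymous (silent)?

4

Codon 1: GUU (Val) → CUU (Leu) — missense.
Codon 2: GCA (Ala) → GCU (Ala) — synonymous.
Codon 3: AGG (Arg) → AGA (Arg) — synonymous.
Codon 4: UUU (Phe) → UUG (Leu) — missense.
Codon 5: UCA (Ser) → UCG (Ser) — synonymous.
Codon 6: CGU (Arg) → CGC (Arg) — synonymous.
Synonymous: 4 of 6.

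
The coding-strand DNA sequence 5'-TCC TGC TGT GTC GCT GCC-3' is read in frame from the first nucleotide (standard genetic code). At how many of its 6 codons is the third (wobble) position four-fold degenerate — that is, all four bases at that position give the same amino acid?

Codon 1 TCC (Ser): third position 4-fold.
Codon 2 TGC (Cys): third position 2-fold.
Codon 3 TGT (Cys): third position 2-fold.
Codon 4 GTC (Val): third position 4-fold.
Codon 5 GCT (Ala): third position 4-fold.
Codon 6 GCC (Ala): third position 4-fold.
Four-fold degenerate third positions: 4.

4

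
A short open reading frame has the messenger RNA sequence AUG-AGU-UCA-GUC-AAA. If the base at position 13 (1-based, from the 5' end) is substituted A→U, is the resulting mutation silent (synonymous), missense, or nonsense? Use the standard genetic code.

nonsense

Position 13 falls in codon 5: AAA → Lys.
After the substitution the codon is UAA → Stop.
The new codon is a stop codon, so this is a nonsense mutation.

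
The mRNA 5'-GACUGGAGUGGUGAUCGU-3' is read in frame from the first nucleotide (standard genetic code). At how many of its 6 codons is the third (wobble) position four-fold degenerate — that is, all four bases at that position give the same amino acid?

Codon 1 GAC (Asp): third position 2-fold.
Codon 2 UGG (Trp): third position 1-fold.
Codon 3 AGU (Ser): third position 2-fold.
Codon 4 GGU (Gly): third position 4-fold.
Codon 5 GAU (Asp): third position 2-fold.
Codon 6 CGU (Arg): third position 4-fold.
Four-fold degenerate third positions: 2.

2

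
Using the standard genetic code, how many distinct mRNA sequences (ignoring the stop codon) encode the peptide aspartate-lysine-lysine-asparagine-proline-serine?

Asp: 2 codons.
Lys: 2 codons.
Lys: 2 codons.
Asn: 2 codons.
Pro: 4 codons.
Ser: 6 codons.
2 × 2 × 2 × 2 × 4 × 6 = 384.

384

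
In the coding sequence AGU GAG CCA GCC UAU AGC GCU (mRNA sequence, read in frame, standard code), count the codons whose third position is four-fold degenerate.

Codon 1 AGU (Ser): third position 2-fold.
Codon 2 GAG (Glu): third position 2-fold.
Codon 3 CCA (Pro): third position 4-fold.
Codon 4 GCC (Ala): third position 4-fold.
Codon 5 UAU (Tyr): third position 2-fold.
Codon 6 AGC (Ser): third position 2-fold.
Codon 7 GCU (Ala): third position 4-fold.
Four-fold degenerate third positions: 3.

3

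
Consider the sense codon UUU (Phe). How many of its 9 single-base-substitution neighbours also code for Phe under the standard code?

Position 1: none → 0 synonymous.
Position 2: none → 0 synonymous.
Position 3: UUC → 1 synonymous.
Total: 0 + 0 + 1 = 1.

1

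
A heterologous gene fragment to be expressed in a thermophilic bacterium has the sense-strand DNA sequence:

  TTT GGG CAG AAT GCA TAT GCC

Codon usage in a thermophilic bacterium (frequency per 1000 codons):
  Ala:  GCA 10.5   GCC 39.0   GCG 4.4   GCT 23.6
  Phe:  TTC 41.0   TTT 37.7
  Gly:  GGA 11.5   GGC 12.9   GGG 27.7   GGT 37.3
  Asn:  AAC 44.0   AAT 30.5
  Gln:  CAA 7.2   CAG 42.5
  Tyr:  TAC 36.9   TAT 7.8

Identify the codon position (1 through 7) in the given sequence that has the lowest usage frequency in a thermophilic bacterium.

6

Codon 1 TTT (Phe): 37.7 per 1000.
Codon 2 GGG (Gly): 27.7 per 1000.
Codon 3 CAG (Gln): 42.5 per 1000.
Codon 4 AAT (Asn): 30.5 per 1000.
Codon 5 GCA (Ala): 10.5 per 1000.
Codon 6 TAT (Tyr): 7.8 per 1000.
Codon 7 GCC (Ala): 39.0 per 1000.
Lowest frequency is 7.8 at codon 6.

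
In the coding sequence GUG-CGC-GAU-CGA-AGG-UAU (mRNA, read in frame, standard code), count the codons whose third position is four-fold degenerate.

Codon 1 GUG (Val): third position 4-fold.
Codon 2 CGC (Arg): third position 4-fold.
Codon 3 GAU (Asp): third position 2-fold.
Codon 4 CGA (Arg): third position 4-fold.
Codon 5 AGG (Arg): third position 2-fold.
Codon 6 UAU (Tyr): third position 2-fold.
Four-fold degenerate third positions: 3.

3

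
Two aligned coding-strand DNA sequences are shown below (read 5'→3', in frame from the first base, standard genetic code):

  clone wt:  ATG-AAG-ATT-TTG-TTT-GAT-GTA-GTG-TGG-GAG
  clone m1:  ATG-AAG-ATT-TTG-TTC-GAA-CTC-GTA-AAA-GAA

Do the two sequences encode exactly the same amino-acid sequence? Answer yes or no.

no

Codon 1: ATG Met / ATG Met — identical.
Codon 2: AAG Lys / AAG Lys — identical.
Codon 3: ATT Ile / ATT Ile — identical.
Codon 4: TTG Leu / TTG Leu — identical.
Codon 5: TTT Phe / TTC Phe — synonymous.
Codon 6: GAT Asp / GAA Glu — nonsynonymous.
Codon 7: GTA Val / CTC Leu — nonsynonymous.
Codon 8: GTG Val / GTA Val — synonymous.
Codon 9: TGG Trp / AAA Lys — nonsynonymous.
Codon 10: GAG Glu / GAA Glu — synonymous.
Nonsynonymous differences: 3 → different protein.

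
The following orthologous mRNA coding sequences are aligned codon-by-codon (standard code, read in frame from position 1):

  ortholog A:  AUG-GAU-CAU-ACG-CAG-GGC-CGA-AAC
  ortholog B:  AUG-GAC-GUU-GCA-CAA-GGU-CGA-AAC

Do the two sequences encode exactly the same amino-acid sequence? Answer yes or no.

no

Codon 1: AUG Met / AUG Met — identical.
Codon 2: GAU Asp / GAC Asp — synonymous.
Codon 3: CAU His / GUU Val — nonsynonymous.
Codon 4: ACG Thr / GCA Ala — nonsynonymous.
Codon 5: CAG Gln / CAA Gln — synonymous.
Codon 6: GGC Gly / GGU Gly — synonymous.
Codon 7: CGA Arg / CGA Arg — identical.
Codon 8: AAC Asn / AAC Asn — identical.
Nonsynonymous differences: 2 → different protein.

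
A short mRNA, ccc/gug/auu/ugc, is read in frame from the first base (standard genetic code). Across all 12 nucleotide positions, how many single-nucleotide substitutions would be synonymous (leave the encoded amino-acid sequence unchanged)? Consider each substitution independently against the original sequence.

9

Codon 1 (CCC, Pro): 3 synonymous substitutions.
Codon 2 (GUG, Val): 3 synonymous substitutions.
Codon 3 (AUU, Ile): 2 synonymous substitutions.
Codon 4 (UGC, Cys): 1 synonymous substitution.
Total: 3 + 3 + 2 + 1 = 9.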